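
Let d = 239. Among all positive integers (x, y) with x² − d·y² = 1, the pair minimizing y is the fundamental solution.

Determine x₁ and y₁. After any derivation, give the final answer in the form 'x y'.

6195120 400729

√239 = [15; 2,5,1,2,4,15,4,2,1,5,2,30, …], period ℓ=12 (even) → k=11
step 0: (15, 1)  from 15·(1,0) + (0,1)
step 1: (31, 2)  from 2·(15,1) + (1,0)
…
step 3: (201, 13)  from 1·(170,11) + (31,2)
…
step 5: (2489, 161)  from 4·(572,37) + (201,13)
step 6: (37907, 2452)  from 15·(2489,161) + (572,37)
…
step 10: (2847431, 184185)  from 5·(500258,32359) + (346141,22390)
step 11: (6195120, 400729)  from 2·(2847431,184185) + (500258,32359)
(x₁, y₁) = (6195120, 400729);  6195120² − 239·400729² = 1 ✓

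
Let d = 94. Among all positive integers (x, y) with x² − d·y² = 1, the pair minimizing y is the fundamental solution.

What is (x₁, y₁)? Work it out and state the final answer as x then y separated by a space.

2143295 221064

√94 → a₀=9, period (1,2,3,1,1,…,2,1,18); ℓ=16 even so k=15
a_0=9:  p_0=9·1+0=9,  q_0=9·0+1=1
a_1=1:  p_1=1·9+1=10,  q_1=1·1+0=1
…
a_3=3:  p_3=3·29+10=97,  q_3=3·3+1=10
…
a_5=1:  p_5=1·126+97=223,  q_5=1·13+10=23
a_6=5:  p_6=5·223+126=1241,  q_6=5·23+13=128
a_7=1:  p_7=1·1241+223=1464,  q_7=1·128+23=151
a_8=8:  p_8=8·1464+1241=12953,  q_8=8·151+128=1336
…
a_10=5:  p_10=5·14417+12953=85038,  q_10=5·1487+1336=8771
a_11=1:  p_11=1·85038+14417=99455,  q_11=1·8771+1487=10258
…
a_14=2:  p_14=2·652934+184493=1490361,  q_14=2·67345+19029=153719
a_15=1:  p_15=1·1490361+652934=2143295,  q_15=1·153719+67345=221064
fundamental: x₁=2143295, y₁=221064  (since 4593713457025 − 94·48869292096 = 1)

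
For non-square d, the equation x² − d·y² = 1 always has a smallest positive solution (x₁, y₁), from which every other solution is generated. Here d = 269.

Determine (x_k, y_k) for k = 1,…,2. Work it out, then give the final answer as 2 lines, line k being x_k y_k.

13449 820
361751201 22056360

d=269: √d = [16; 2,2,32] (ℓ=3, odd), read p_5/q_5
k=0  a_k=16  p_k/q_k = 16/1
k=1  a_k=2  p_k/q_k = 33/2
…
k=3  a_k=32  p_k/q_k = 2657/162
k=4  a_k=2  p_k/q_k = 5396/329
k=5  a_k=2  p_k/q_k = 13449/820
(x₁, y₁) = (13449, 820);  13449² − 269·820² = 1 ✓
n=2: (13449,820)∘(13449,820) = (13449·13449+269·820·820, 13449·820+820·13449) = (361751201,22056360)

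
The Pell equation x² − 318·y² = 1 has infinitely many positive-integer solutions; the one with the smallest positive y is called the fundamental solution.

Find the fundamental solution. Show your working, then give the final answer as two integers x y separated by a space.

107 6

√318 = [17; 1,4,1,34, …], period ℓ=4 (even) → k=3
k=0  a_k=17  p_k/q_k = 17/1
…
k=2  a_k=4  p_k/q_k = 89/5
k=3  a_k=1  p_k/q_k = 107/6
fundamental: x₁=107, y₁=6  (since 11449 − 318·36 = 1)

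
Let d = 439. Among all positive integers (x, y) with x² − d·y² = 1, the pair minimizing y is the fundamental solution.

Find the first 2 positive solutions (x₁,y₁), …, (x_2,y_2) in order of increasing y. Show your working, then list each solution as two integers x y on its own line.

√439 = [20; 1,19,1,40, …], period ℓ=4 (even) → k=3
step 0: (20, 1)  from 20·(1,0) + (0,1)
…
step 2: (419, 20)  from 19·(21,1) + (20,1)
step 3: (440, 21)  from 1·(419,20) + (21,1)
→ (440, 21).  Check: 440²=193600, 439·21²=193599, difference 1.
n=2: (440,21)∘(440,21) = (440·440+439·21·21, 440·21+21·440) = (387199,18480)

440 21
387199 18480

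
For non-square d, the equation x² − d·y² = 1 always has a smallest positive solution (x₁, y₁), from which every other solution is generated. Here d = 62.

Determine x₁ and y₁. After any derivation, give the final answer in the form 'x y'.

63 8

√62 = [7; 1,6,1,14, …], period ℓ=4 (even) → k=3
a_0=7:  p_0=7·1+0=7,  q_0=7·0+1=1
…
a_2=6:  p_2=6·8+7=55,  q_2=6·1+1=7
a_3=1:  p_3=1·55+8=63,  q_3=1·7+1=8
→ (63, 8).  Check: 63²=3969, 62·8²=3968, difference 1.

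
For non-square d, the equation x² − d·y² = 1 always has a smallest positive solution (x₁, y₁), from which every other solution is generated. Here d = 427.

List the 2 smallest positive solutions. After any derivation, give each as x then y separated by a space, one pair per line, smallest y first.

62 3
7687 372

√427 = [20; 1,1,1,40, …], period ℓ=4 (even) → k=3
a_0=20:  p_0=20·1+0=20,  q_0=20·0+1=1
…
a_2=1:  p_2=1·21+20=41,  q_2=1·1+1=2
a_3=1:  p_3=1·41+21=62,  q_3=1·2+1=3
→ (62, 3).  Check: 62²=3844, 427·3²=3843, difference 1.
k=2:  x_2 = 62·62+427·3·3 = 7687,  y_2 = 62·3+3·62 = 372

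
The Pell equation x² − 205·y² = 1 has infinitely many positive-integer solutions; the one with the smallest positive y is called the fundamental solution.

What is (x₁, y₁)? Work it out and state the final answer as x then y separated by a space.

39689 2772

d=205: √d = [14; 3,6,1,4,1,6,3,28] (ℓ=8, even), read p_7/q_7
k=0  a_k=14  p_k/q_k = 14/1
k=1  a_k=3  p_k/q_k = 43/3
k=2  a_k=6  p_k/q_k = 272/19
k=3  a_k=1  p_k/q_k = 315/22
k=4  a_k=4  p_k/q_k = 1532/107
k=5  a_k=1  p_k/q_k = 1847/129
k=6  a_k=6  p_k/q_k = 12614/881
k=7  a_k=3  p_k/q_k = 39689/2772
→ (39689, 2772).  Check: 39689²=1575216721, 205·2772²=1575216720, difference 1.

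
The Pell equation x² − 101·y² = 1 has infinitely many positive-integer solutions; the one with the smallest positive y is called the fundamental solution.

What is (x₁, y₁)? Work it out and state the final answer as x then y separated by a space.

201 20

√101 = [10; 20, …], period ℓ=1 (odd) → k=1
i=0: a=10 ⇒ p=10, q=1
i=1: a=20 ⇒ p=201, q=20
→ (201, 20).  Check: 201²=40401, 101·20²=40400, difference 1.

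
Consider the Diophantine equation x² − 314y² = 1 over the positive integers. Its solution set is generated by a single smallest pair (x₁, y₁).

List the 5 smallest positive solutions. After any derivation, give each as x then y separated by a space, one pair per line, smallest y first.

[17; 1,2,1,1,2,1,34] for √314; ℓ=7 ⇒ convergent index 13
i=0: a=17 ⇒ p=17, q=1
…
i=2: a=2 ⇒ p=53, q=3
…
i=8: a=1 ⇒ p=15824, q=893
…
i=10: a=1 ⇒ p=62853, q=3547
…
i=12: a=2 ⇒ p=282617, q=15949
i=13: a=1 ⇒ p=392499, q=22150
→ (392499, 22150).  Check: 392499²=154055465001, 314·22150²=154055465000, difference 1.
(x_2, y_2) = (392499·392499 + 314·22150·22150, 392499·22150 + 22150·392499) = (308110930001, 17387705700)
(x_3, y_3) = (392499·308110930001 + 314·22150·17387705700, 392499·17387705700 + 22150·308110930001) = (241866463828532499, 13649314199066450)
(x_4, y_4) = (392499·241866463828532499 + 314·22150·13649314199066450, 392499·13649314199066450 + 22150·241866463828532499) = (189864690372162243720001, 10714684347621377411400)
(x_5, y_5) = (392499·189864690372162243720001 + 314·22150·10714684347621377411400, 392499·10714684347621377411400 + 22150·189864690372162243720001) = (149043402212524750531884812499, 8411005783500436710995110750)

392499 22150
308110930001 17387705700
241866463828532499 13649314199066450
189864690372162243720001 10714684347621377411400
149043402212524750531884812499 8411005783500436710995110750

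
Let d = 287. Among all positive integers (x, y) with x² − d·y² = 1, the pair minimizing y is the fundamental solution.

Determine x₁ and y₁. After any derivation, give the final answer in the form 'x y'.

288 17

√287 → a₀=16, period (1,15,1,32); ℓ=4 even so k=3
a_0=16:  p_0=16·1+0=16,  q_0=16·0+1=1
a_1=1:  p_1=1·16+1=17,  q_1=1·1+0=1
a_2=15:  p_2=15·17+16=271,  q_2=15·1+1=16
a_3=1:  p_3=1·271+17=288,  q_3=1·16+1=17
(x₁, y₁) = (288, 17);  288² − 287·17² = 1 ✓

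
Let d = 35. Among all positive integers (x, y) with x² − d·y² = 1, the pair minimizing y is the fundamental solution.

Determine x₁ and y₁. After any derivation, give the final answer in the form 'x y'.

√35 → a₀=5, period (1,10); ℓ=2 even so k=1
a_0=5:  p_0=5·1+0=5,  q_0=5·0+1=1
a_1=1:  p_1=1·5+1=6,  q_1=1·1+0=1
→ (6, 1).  Check: 6²=36, 35·1²=35, difference 1.

6 1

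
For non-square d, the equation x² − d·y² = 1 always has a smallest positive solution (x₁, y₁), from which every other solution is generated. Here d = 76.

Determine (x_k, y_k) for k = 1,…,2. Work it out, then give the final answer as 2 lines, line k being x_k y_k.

d=76: √d = [8; 1,2,1,1,5,4,5,1,1,2,1,16] (ℓ=12, even), read p_11/q_11
k=0  a_k=8  p_k/q_k = 8/1
…
k=2  a_k=2  p_k/q_k = 26/3
k=3  a_k=1  p_k/q_k = 35/4
k=4  a_k=1  p_k/q_k = 61/7
k=5  a_k=5  p_k/q_k = 340/39
k=6  a_k=4  p_k/q_k = 1421/163
k=7  a_k=5  p_k/q_k = 7445/854
k=8  a_k=1  p_k/q_k = 8866/1017
k=9  a_k=1  p_k/q_k = 16311/1871
k=10  a_k=2  p_k/q_k = 41488/4759
k=11  a_k=1  p_k/q_k = 57799/6630
→ (57799, 6630).  Check: 57799²=3340724401, 76·6630²=3340724400, difference 1.
n=2: (57799,6630)∘(57799,6630) = (57799·57799+76·6630·6630, 57799·6630+6630·57799) = (6681448801,766414740)

57799 6630
6681448801 766414740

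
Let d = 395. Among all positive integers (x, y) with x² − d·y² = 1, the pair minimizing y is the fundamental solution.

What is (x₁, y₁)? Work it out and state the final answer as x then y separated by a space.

d=395: √d = [19; 1,6,1,38] (ℓ=4, even), read p_3/q_3
step 0: (19, 1)  from 19·(1,0) + (0,1)
step 1: (20, 1)  from 1·(19,1) + (1,0)
step 2: (139, 7)  from 6·(20,1) + (19,1)
step 3: (159, 8)  from 1·(139,7) + (20,1)
→ (159, 8).  Check: 159²=25281, 395·8²=25280, difference 1.

159 8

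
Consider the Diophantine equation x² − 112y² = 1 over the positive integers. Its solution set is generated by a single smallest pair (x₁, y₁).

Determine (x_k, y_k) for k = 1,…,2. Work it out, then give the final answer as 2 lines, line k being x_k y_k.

d=112: √d = [10; 1,1,2,1,1,20] (ℓ=6, even), read p_5/q_5
k=0  a_k=10  p_k/q_k = 10/1
…
k=2  a_k=1  p_k/q_k = 21/2
k=3  a_k=2  p_k/q_k = 53/5
k=4  a_k=1  p_k/q_k = 74/7
k=5  a_k=1  p_k/q_k = 127/12
fundamental: x₁=127, y₁=12  (since 16129 − 112·144 = 1)
k=2:  x_2 = 127·127+112·12·12 = 32257,  y_2 = 127·12+12·127 = 3048

127 12
32257 3048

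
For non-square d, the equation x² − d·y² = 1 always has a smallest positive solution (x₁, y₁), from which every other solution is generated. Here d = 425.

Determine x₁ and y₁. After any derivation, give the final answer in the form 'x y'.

143649 6968

√425 = [20; 1,1,1,1,1,1,40, …], period ℓ=7 (odd) → k=13
a_0=20:  p_0=20·1+0=20,  q_0=20·0+1=1
…
a_2=1:  p_2=1·21+20=41,  q_2=1·1+1=2
…
a_5=1:  p_5=1·103+62=165,  q_5=1·5+3=8
…
a_8=1:  p_8=1·10885+268=11153,  q_8=1·528+13=541
…
a_10=1:  p_10=1·22038+11153=33191,  q_10=1·1069+541=1610
a_11=1:  p_11=1·33191+22038=55229,  q_11=1·1610+1069=2679
a_12=1:  p_12=1·55229+33191=88420,  q_12=1·2679+1610=4289
a_13=1:  p_13=1·88420+55229=143649,  q_13=1·4289+2679=6968
fundamental: x₁=143649, y₁=6968  (since 20635035201 − 425·48553024 = 1)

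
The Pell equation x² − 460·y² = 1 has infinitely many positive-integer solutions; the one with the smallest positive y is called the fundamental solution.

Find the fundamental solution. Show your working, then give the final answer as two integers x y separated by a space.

√460 = [21; 2,4,3,1,2,10,2,1,3,4,2,42, …], period ℓ=12 (even) → k=11
step 0: (21, 1)  from 21·(1,0) + (0,1)
step 1: (43, 2)  from 2·(21,1) + (1,0)
…
step 4: (815, 38)  from 1·(622,29) + (193,9)
…
step 6: (23335, 1088)  from 10·(2252,105) + (815,38)
…
step 8: (72257, 3369)  from 1·(48922,2281) + (23335,1088)
…
step 10: (1135029, 52921)  from 4·(265693,12388) + (72257,3369)
step 11: (2535751, 118230)  from 2·(1135029,52921) + (265693,12388)
→ (2535751, 118230).  Check: 2535751²=6430033134001, 460·118230²=6430033134000, difference 1.

2535751 118230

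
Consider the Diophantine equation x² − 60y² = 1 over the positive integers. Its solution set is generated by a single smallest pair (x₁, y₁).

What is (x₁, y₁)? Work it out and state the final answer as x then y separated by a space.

31 4

√60 = [7; 1,2,1,14, …], period ℓ=4 (even) → k=3
i=0: a=7 ⇒ p=7, q=1
…
i=2: a=2 ⇒ p=23, q=3
i=3: a=1 ⇒ p=31, q=4
fundamental: x₁=31, y₁=4  (since 961 − 60·16 = 1)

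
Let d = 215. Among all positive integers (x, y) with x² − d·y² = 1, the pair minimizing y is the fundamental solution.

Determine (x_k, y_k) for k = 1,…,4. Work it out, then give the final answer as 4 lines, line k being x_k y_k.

d=215: √d = [14; 1,1,1,28] (ℓ=4, even), read p_3/q_3
k=0  a_k=14  p_k/q_k = 14/1
…
k=2  a_k=1  p_k/q_k = 29/2
k=3  a_k=1  p_k/q_k = 44/3
fundamental: x₁=44, y₁=3  (since 1936 − 215·9 = 1)
(44+3√215)^2 = 3871 + 264√215
(44+3√215)^3 = 340604 + 23229√215
(44+3√215)^4 = 29969281 + 2043888√215

44 3
3871 264
340604 23229
29969281 2043888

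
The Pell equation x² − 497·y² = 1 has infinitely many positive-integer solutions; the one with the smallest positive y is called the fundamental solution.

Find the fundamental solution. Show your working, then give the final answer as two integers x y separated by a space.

√497 = [22; 3,2,2,5,6,5,2,2,3,44, …], period ℓ=10 (even) → k=9
a_0=22:  p_0=22·1+0=22,  q_0=22·0+1=1
a_1=3:  p_1=3·22+1=67,  q_1=3·1+0=3
…
a_3=2:  p_3=2·156+67=379,  q_3=2·7+3=17
…
a_6=5:  p_6=5·12685+2051=65476,  q_6=5·569+92=2937
…
a_8=2:  p_8=2·143637+65476=352750,  q_8=2·6443+2937=15823
a_9=3:  p_9=3·352750+143637=1201887,  q_9=3·15823+6443=53912
→ (1201887, 53912).  Check: 1201887²=1444532360769, 497·53912²=1444532360768, difference 1.

1201887 53912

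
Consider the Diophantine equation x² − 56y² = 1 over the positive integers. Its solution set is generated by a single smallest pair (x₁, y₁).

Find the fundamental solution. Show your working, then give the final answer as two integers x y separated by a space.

15 2

d=56: √d = [7; 2,14] (ℓ=2, even), read p_1/q_1
step 0: (7, 1)  from 7·(1,0) + (0,1)
step 1: (15, 2)  from 2·(7,1) + (1,0)
fundamental: x₁=15, y₁=2  (since 225 − 56·4 = 1)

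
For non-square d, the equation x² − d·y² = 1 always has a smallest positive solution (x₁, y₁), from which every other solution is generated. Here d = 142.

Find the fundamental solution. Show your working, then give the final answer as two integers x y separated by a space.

√142 → a₀=11, period (1,10,1,22); ℓ=4 even so k=3
i=0: a=11 ⇒ p=11, q=1
…
i=2: a=10 ⇒ p=131, q=11
i=3: a=1 ⇒ p=143, q=12
fundamental: x₁=143, y₁=12  (since 20449 − 142·144 = 1)

143 12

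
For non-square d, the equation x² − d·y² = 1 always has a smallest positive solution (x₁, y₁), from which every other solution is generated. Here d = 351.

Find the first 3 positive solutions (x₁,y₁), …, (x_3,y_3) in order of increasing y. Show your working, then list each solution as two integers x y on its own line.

62425 3332
7793761249 416000200
973051091875225 51937624966668

[18; 1,2,1,3,2,2,2,3,1,2,1,36] for √351; ℓ=12 ⇒ convergent index 11
a_0=18:  p_0=18·1+0=18,  q_0=18·0+1=1
a_1=1:  p_1=1·18+1=19,  q_1=1·1+0=1
a_2=2:  p_2=2·19+18=56,  q_2=2·1+1=3
…
a_7=2:  p_7=2·1555+637=3747,  q_7=2·83+34=200
…
a_10=2:  p_10=2·16543+12796=45882,  q_10=2·883+683=2449
a_11=1:  p_11=1·45882+16543=62425,  q_11=1·2449+883=3332
→ (62425, 3332).  Check: 62425²=3896880625, 351·3332²=3896880624, difference 1.
n=2: (62425,3332)∘(62425,3332) = (62425·62425+351·3332·3332, 62425·3332+3332·62425) = (7793761249,416000200)
n=3: (7793761249,416000200)∘(62425,3332) = (62425·7793761249+351·3332·416000200, 62425·416000200+3332·7793761249) = (973051091875225,51937624966668)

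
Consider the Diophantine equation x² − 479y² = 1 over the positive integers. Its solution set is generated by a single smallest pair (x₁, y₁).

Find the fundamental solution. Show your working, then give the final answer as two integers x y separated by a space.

2989440 136591

√479 = [21; 1,7,1,3,2,21,2,3,1,7,1,42, …], period ℓ=12 (even) → k=11
a_0=21:  p_0=21·1+0=21,  q_0=21·0+1=1
…
a_2=7:  p_2=7·22+21=175,  q_2=7·1+1=8
…
a_5=2:  p_5=2·766+197=1729,  q_5=2·35+9=79
…
a_7=2:  p_7=2·37075+1729=75879,  q_7=2·1694+79=3467
a_8=3:  p_8=3·75879+37075=264712,  q_8=3·3467+1694=12095
a_9=1:  p_9=1·264712+75879=340591,  q_9=1·12095+3467=15562
a_10=7:  p_10=7·340591+264712=2648849,  q_10=7·15562+12095=121029
a_11=1:  p_11=1·2648849+340591=2989440,  q_11=1·121029+15562=136591
→ (2989440, 136591).  Check: 2989440²=8936751513600, 479·136591²=8936751513599, difference 1.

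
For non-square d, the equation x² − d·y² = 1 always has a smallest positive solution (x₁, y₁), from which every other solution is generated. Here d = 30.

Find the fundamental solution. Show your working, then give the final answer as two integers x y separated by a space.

√30 → a₀=5, period (2,10); ℓ=2 even so k=1
a_0=5:  p_0=5·1+0=5,  q_0=5·0+1=1
a_1=2:  p_1=2·5+1=11,  q_1=2·1+0=2
fundamental: x₁=11, y₁=2  (since 121 − 30·4 = 1)

11 2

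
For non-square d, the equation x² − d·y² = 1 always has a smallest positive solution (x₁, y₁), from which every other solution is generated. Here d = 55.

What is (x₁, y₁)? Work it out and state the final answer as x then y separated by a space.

√55 → a₀=7, period (2,2,2,14); ℓ=4 even so k=3
a_0=7:  p_0=7·1+0=7,  q_0=7·0+1=1
a_1=2:  p_1=2·7+1=15,  q_1=2·1+0=2
a_2=2:  p_2=2·15+7=37,  q_2=2·2+1=5
a_3=2:  p_3=2·37+15=89,  q_3=2·5+2=12
→ (89, 12).  Check: 89²=7921, 55·12²=7920, difference 1.

89 12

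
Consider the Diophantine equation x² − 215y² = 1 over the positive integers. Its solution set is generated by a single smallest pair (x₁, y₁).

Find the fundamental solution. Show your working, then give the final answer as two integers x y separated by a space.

44 3

d=215: √d = [14; 1,1,1,28] (ℓ=4, even), read p_3/q_3
k=0  a_k=14  p_k/q_k = 14/1
k=1  a_k=1  p_k/q_k = 15/1
k=2  a_k=1  p_k/q_k = 29/2
k=3  a_k=1  p_k/q_k = 44/3
fundamental: x₁=44, y₁=3  (since 1936 − 215·9 = 1)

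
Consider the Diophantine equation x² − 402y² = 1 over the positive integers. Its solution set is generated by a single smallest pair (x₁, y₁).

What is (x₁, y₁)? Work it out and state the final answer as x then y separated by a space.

401 20

d=402: √d = [20; 20,40] (ℓ=2, even), read p_1/q_1
a_0=20:  p_0=20·1+0=20,  q_0=20·0+1=1
a_1=20:  p_1=20·20+1=401,  q_1=20·1+0=20
→ (401, 20).  Check: 401²=160801, 402·20²=160800, difference 1.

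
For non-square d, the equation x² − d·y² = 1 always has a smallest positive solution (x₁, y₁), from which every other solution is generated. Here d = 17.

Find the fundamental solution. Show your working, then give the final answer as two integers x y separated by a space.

[4; 8] for √17; ℓ=1 ⇒ convergent index 1
k=0  a_k=4  p_k/q_k = 4/1
k=1  a_k=8  p_k/q_k = 33/8
(x₁, y₁) = (33, 8);  33² − 17·8² = 1 ✓

33 8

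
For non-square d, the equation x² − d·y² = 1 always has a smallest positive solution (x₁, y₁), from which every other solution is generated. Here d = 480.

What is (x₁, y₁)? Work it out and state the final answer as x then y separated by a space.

241 11

[21; 1,9,1,42] for √480; ℓ=4 ⇒ convergent index 3
i=0: a=21 ⇒ p=21, q=1
…
i=2: a=9 ⇒ p=219, q=10
i=3: a=1 ⇒ p=241, q=11
→ (241, 11).  Check: 241²=58081, 480·11²=58080, difference 1.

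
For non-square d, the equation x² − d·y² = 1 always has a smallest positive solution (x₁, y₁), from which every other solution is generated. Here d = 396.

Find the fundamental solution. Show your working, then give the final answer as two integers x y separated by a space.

199 10

√396 = [19; 1,8,1,38, …], period ℓ=4 (even) → k=3
a_0=19:  p_0=19·1+0=19,  q_0=19·0+1=1
…
a_2=8:  p_2=8·20+19=179,  q_2=8·1+1=9
a_3=1:  p_3=1·179+20=199,  q_3=1·9+1=10
→ (199, 10).  Check: 199²=39601, 396·10²=39600, difference 1.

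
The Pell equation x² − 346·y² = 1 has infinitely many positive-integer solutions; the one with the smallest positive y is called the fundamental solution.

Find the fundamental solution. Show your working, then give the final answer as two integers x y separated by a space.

17299 930

d=346: √d = [18; 1,1,1,1,36] (ℓ=5, odd), read p_9/q_9
k=0  a_k=18  p_k/q_k = 18/1
…
k=4  a_k=1  p_k/q_k = 93/5
…
k=8  a_k=1  p_k/q_k = 10398/559
k=9  a_k=1  p_k/q_k = 17299/930
→ (17299, 930).  Check: 17299²=299255401, 346·930²=299255400, difference 1.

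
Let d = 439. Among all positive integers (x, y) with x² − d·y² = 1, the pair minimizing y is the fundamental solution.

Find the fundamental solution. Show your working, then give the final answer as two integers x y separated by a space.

√439 = [20; 1,19,1,40, …], period ℓ=4 (even) → k=3
k=0  a_k=20  p_k/q_k = 20/1
k=1  a_k=1  p_k/q_k = 21/1
k=2  a_k=19  p_k/q_k = 419/20
k=3  a_k=1  p_k/q_k = 440/21
fundamental: x₁=440, y₁=21  (since 193600 − 439·441 = 1)

440 21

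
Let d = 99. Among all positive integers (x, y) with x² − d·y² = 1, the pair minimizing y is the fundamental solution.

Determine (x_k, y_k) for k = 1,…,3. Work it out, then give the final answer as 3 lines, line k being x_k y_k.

√99 = [9; 1,18, …], period ℓ=2 (even) → k=1
k=0  a_k=9  p_k/q_k = 9/1
k=1  a_k=1  p_k/q_k = 10/1
(x₁, y₁) = (10, 1);  10² − 99·1² = 1 ✓
(x_2, y_2) = (10·10 + 99·1·1, 10·1 + 1·10) = (199, 20)
(x_3, y_3) = (10·199 + 99·1·20, 10·20 + 1·199) = (3970, 399)

10 1
199 20
3970 399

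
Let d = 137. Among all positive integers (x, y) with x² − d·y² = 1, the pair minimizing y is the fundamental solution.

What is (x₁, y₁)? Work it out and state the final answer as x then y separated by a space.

√137 → a₀=11, period (1,2,2,1,1,2,2,1,22); ℓ=9 odd so k=17
i=0: a=11 ⇒ p=11, q=1
i=1: a=1 ⇒ p=12, q=1
i=2: a=2 ⇒ p=35, q=3
i=3: a=2 ⇒ p=82, q=7
i=4: a=1 ⇒ p=117, q=10
i=5: a=1 ⇒ p=199, q=17
i=6: a=2 ⇒ p=515, q=44
…
i=8: a=1 ⇒ p=1744, q=149
i=9: a=22 ⇒ p=39597, q=3383
i=10: a=1 ⇒ p=41341, q=3532
i=11: a=2 ⇒ p=122279, q=10447
i=12: a=2 ⇒ p=285899, q=24426
i=13: a=1 ⇒ p=408178, q=34873
i=14: a=1 ⇒ p=694077, q=59299
i=15: a=2 ⇒ p=1796332, q=153471
i=16: a=2 ⇒ p=4286741, q=366241
i=17: a=1 ⇒ p=6083073, q=519712
(x₁, y₁) = (6083073, 519712);  6083073² − 137·519712² = 1 ✓

6083073 519712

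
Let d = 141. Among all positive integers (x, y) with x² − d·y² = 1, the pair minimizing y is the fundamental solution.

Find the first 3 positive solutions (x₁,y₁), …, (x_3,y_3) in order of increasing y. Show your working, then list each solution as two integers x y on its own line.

95 8
18049 1520
3429215 288792

√141 = [11; 1,6,1,22, …], period ℓ=4 (even) → k=3
a_0=11:  p_0=11·1+0=11,  q_0=11·0+1=1
…
a_2=6:  p_2=6·12+11=83,  q_2=6·1+1=7
a_3=1:  p_3=1·83+12=95,  q_3=1·7+1=8
(x₁, y₁) = (95, 8);  95² − 141·8² = 1 ✓
(x_2, y_2) = (95·95 + 141·8·8, 95·8 + 8·95) = (18049, 1520)
(x_3, y_3) = (95·18049 + 141·8·1520, 95·1520 + 8·18049) = (3429215, 288792)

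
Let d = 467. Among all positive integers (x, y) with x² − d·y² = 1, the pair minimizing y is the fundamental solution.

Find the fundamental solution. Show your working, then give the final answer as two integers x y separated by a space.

[21; 1,1,1,1,3,…,1,1,42] for √467; ℓ=14 ⇒ convergent index 13
k=0  a_k=21  p_k/q_k = 21/1
…
k=2  a_k=1  p_k/q_k = 43/2
k=3  a_k=1  p_k/q_k = 65/3
…
k=5  a_k=3  p_k/q_k = 389/18
k=6  a_k=3  p_k/q_k = 1275/59
…
k=8  a_k=3  p_k/q_k = 82767/3830
k=9  a_k=3  p_k/q_k = 275465/12747
k=10  a_k=1  p_k/q_k = 358232/16577
k=11  a_k=1  p_k/q_k = 633697/29324
k=12  a_k=1  p_k/q_k = 991929/45901
k=13  a_k=1  p_k/q_k = 1625626/75225
→ (1625626, 75225).  Check: 1625626²=2642659891876, 467·75225²=2642659891875, difference 1.

1625626 75225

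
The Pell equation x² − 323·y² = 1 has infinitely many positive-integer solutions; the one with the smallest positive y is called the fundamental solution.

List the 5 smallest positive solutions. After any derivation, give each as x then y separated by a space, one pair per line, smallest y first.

18 1
647 36
23274 1295
837217 46584
30116538 1675729

d=323: √d = [17; 1,34] (ℓ=2, even), read p_1/q_1
i=0: a=17 ⇒ p=17, q=1
i=1: a=1 ⇒ p=18, q=1
fundamental: x₁=18, y₁=1  (since 324 − 323·1 = 1)
k=2:  x_2 = 18·18+323·1·1 = 647,  y_2 = 18·1+1·18 = 36
k=3:  x_3 = 18·647+323·1·36 = 23274,  y_3 = 18·36+1·647 = 1295
k=4:  x_4 = 18·23274+323·1·1295 = 837217,  y_4 = 18·1295+1·23274 = 46584
k=5:  x_5 = 18·837217+323·1·46584 = 30116538,  y_5 = 18·46584+1·837217 = 1675729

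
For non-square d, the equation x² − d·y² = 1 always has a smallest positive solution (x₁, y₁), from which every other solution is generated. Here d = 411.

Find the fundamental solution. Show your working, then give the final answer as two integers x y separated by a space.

49730 2453

[20; 3,1,1,1,19,1,1,1,3,40] for √411; ℓ=10 ⇒ convergent index 9
k=0  a_k=20  p_k/q_k = 20/1
…
k=3  a_k=1  p_k/q_k = 142/7
…
k=7  a_k=1  p_k/q_k = 8981/443
k=8  a_k=1  p_k/q_k = 13583/670
k=9  a_k=3  p_k/q_k = 49730/2453
(x₁, y₁) = (49730, 2453);  49730² − 411·2453² = 1 ✓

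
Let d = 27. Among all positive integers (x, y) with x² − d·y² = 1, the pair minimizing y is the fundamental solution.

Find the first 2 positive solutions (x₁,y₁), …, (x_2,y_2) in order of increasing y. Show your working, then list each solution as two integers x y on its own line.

d=27: √d = [5; 5,10] (ℓ=2, even), read p_1/q_1
a_0=5:  p_0=5·1+0=5,  q_0=5·0+1=1
a_1=5:  p_1=5·5+1=26,  q_1=5·1+0=5
fundamental: x₁=26, y₁=5  (since 676 − 27·25 = 1)
k=2:  x_2 = 26·26+27·5·5 = 1351,  y_2 = 26·5+5·26 = 260

26 5
1351 260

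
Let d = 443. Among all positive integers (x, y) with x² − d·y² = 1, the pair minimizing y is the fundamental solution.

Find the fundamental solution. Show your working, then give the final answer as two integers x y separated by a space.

442 21

√443 → a₀=21, period (21,42); ℓ=2 even so k=1
step 0: (21, 1)  from 21·(1,0) + (0,1)
step 1: (442, 21)  from 21·(21,1) + (1,0)
(x₁, y₁) = (442, 21);  442² − 443·21² = 1 ✓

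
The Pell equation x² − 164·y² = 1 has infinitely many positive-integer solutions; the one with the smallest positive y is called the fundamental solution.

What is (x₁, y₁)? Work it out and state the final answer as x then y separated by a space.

2049 160

[12; 1,4,6,4,1,24] for √164; ℓ=6 ⇒ convergent index 5
step 0: (12, 1)  from 12·(1,0) + (0,1)
step 1: (13, 1)  from 1·(12,1) + (1,0)
step 2: (64, 5)  from 4·(13,1) + (12,1)
step 3: (397, 31)  from 6·(64,5) + (13,1)
step 4: (1652, 129)  from 4·(397,31) + (64,5)
step 5: (2049, 160)  from 1·(1652,129) + (397,31)
(x₁, y₁) = (2049, 160);  2049² − 164·160² = 1 ✓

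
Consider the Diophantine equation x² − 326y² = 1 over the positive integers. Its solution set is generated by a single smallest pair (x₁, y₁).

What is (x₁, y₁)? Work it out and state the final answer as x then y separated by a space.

√326 → a₀=18, period (18,36); ℓ=2 even so k=1
a_0=18:  p_0=18·1+0=18,  q_0=18·0+1=1
a_1=18:  p_1=18·18+1=325,  q_1=18·1+0=18
(x₁, y₁) = (325, 18);  325² − 326·18² = 1 ✓

325 18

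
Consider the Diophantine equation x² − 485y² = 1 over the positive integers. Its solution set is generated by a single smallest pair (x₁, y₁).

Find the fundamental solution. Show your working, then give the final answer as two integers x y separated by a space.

d=485: √d = [22; 44] (ℓ=1, odd), read p_1/q_1
a_0=22:  p_0=22·1+0=22,  q_0=22·0+1=1
a_1=44:  p_1=44·22+1=969,  q_1=44·1+0=44
(x₁, y₁) = (969, 44);  969² − 485·44² = 1 ✓

969 44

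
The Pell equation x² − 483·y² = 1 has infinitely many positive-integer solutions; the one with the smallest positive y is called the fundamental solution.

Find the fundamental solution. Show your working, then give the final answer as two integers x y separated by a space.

22 1

d=483: √d = [21; 1,42] (ℓ=2, even), read p_1/q_1
i=0: a=21 ⇒ p=21, q=1
i=1: a=1 ⇒ p=22, q=1
→ (22, 1).  Check: 22²=484, 483·1²=483, difference 1.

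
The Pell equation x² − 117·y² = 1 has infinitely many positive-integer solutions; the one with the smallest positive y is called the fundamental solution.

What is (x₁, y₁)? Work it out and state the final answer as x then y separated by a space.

649 60

[10; 1,4,2,4,1,20] for √117; ℓ=6 ⇒ convergent index 5
k=0  a_k=10  p_k/q_k = 10/1
k=1  a_k=1  p_k/q_k = 11/1
…
k=3  a_k=2  p_k/q_k = 119/11
k=4  a_k=4  p_k/q_k = 530/49
k=5  a_k=1  p_k/q_k = 649/60
fundamental: x₁=649, y₁=60  (since 421201 − 117·3600 = 1)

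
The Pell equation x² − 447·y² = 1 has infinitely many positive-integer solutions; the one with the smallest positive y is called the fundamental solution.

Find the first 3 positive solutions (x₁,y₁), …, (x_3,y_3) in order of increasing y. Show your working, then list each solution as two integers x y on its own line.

148 7
43807 2072
12966724 613305

√447 → a₀=21, period (7,42); ℓ=2 even so k=1
i=0: a=21 ⇒ p=21, q=1
i=1: a=7 ⇒ p=148, q=7
(x₁, y₁) = (148, 7);  148² − 447·7² = 1 ✓
(148+7√447)^2 = 43807 + 2072√447
(148+7√447)^3 = 12966724 + 613305√447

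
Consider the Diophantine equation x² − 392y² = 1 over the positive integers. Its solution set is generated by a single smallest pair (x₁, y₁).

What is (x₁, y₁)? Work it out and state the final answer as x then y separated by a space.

99 5

[19; 1,3,1,38] for √392; ℓ=4 ⇒ convergent index 3
i=0: a=19 ⇒ p=19, q=1
i=1: a=1 ⇒ p=20, q=1
i=2: a=3 ⇒ p=79, q=4
i=3: a=1 ⇒ p=99, q=5
fundamental: x₁=99, y₁=5  (since 9801 − 392·25 = 1)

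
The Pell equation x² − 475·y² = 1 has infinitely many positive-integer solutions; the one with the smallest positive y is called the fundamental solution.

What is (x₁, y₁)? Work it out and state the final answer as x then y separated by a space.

√475 = [21; 1,3,1,6,2,6,1,3,1,42, …], period ℓ=10 (even) → k=9
step 0: (21, 1)  from 21·(1,0) + (0,1)
step 1: (22, 1)  from 1·(21,1) + (1,0)
step 2: (87, 4)  from 3·(22,1) + (21,1)
…
step 4: (741, 34)  from 6·(109,5) + (87,4)
…
step 7: (11878, 545)  from 1·(10287,472) + (1591,73)
step 8: (45921, 2107)  from 3·(11878,545) + (10287,472)
step 9: (57799, 2652)  from 1·(45921,2107) + (11878,545)
fundamental: x₁=57799, y₁=2652  (since 3340724401 − 475·7033104 = 1)

57799 2652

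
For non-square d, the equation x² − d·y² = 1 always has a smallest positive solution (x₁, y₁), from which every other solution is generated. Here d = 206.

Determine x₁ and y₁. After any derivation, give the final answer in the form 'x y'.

√206 = [14; 2,1,5,14,5,1,2,28, …], period ℓ=8 (even) → k=7
step 0: (14, 1)  from 14·(1,0) + (0,1)
…
step 2: (43, 3)  from 1·(29,2) + (14,1)
step 3: (244, 17)  from 5·(43,3) + (29,2)
step 4: (3459, 241)  from 14·(244,17) + (43,3)
step 5: (17539, 1222)  from 5·(3459,241) + (244,17)
step 6: (20998, 1463)  from 1·(17539,1222) + (3459,241)
step 7: (59535, 4148)  from 2·(20998,1463) + (17539,1222)
fundamental: x₁=59535, y₁=4148  (since 3544416225 − 206·17205904 = 1)

59535 4148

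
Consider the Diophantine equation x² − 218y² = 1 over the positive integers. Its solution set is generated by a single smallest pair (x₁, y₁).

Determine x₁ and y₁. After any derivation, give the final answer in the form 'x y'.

[14; 1,3,3,1,28] for √218; ℓ=5 ⇒ convergent index 9
step 0: (14, 1)  from 14·(1,0) + (0,1)
step 1: (15, 1)  from 1·(14,1) + (1,0)
step 2: (59, 4)  from 3·(15,1) + (14,1)
step 3: (192, 13)  from 3·(59,4) + (15,1)
…
step 5: (7220, 489)  from 28·(251,17) + (192,13)
step 6: (7471, 506)  from 1·(7220,489) + (251,17)
step 7: (29633, 2007)  from 3·(7471,506) + (7220,489)
step 8: (96370, 6527)  from 3·(29633,2007) + (7471,506)
step 9: (126003, 8534)  from 1·(96370,6527) + (29633,2007)
fundamental: x₁=126003, y₁=8534  (since 15876756009 − 218·72829156 = 1)

126003 8534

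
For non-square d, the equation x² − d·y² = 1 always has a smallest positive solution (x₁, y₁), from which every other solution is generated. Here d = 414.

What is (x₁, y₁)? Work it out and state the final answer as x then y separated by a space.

[20; 2,1,7,2,7,1,2,40] for √414; ℓ=8 ⇒ convergent index 7
i=0: a=20 ⇒ p=20, q=1
i=1: a=2 ⇒ p=41, q=2
…
i=3: a=7 ⇒ p=468, q=23
…
i=5: a=7 ⇒ p=7447, q=366
i=6: a=1 ⇒ p=8444, q=415
i=7: a=2 ⇒ p=24335, q=1196
fundamental: x₁=24335, y₁=1196  (since 592192225 − 414·1430416 = 1)

24335 1196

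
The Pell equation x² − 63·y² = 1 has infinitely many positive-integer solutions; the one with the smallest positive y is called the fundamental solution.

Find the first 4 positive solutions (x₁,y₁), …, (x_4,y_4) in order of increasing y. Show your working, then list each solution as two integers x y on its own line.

√63 = [7; 1,14, …], period ℓ=2 (even) → k=1
i=0: a=7 ⇒ p=7, q=1
i=1: a=1 ⇒ p=8, q=1
fundamental: x₁=8, y₁=1  (since 64 − 63·1 = 1)
k=2:  x_2 = 8·8+63·1·1 = 127,  y_2 = 8·1+1·8 = 16
k=3:  x_3 = 8·127+63·1·16 = 2024,  y_3 = 8·16+1·127 = 255
k=4:  x_4 = 8·2024+63·1·255 = 32257,  y_4 = 8·255+1·2024 = 4064

8 1
127 16
2024 255
32257 4064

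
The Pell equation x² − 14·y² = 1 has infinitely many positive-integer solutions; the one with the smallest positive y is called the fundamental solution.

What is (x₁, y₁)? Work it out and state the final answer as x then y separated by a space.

15 4

d=14: √d = [3; 1,2,1,6] (ℓ=4, even), read p_3/q_3
i=0: a=3 ⇒ p=3, q=1
i=1: a=1 ⇒ p=4, q=1
i=2: a=2 ⇒ p=11, q=3
i=3: a=1 ⇒ p=15, q=4
→ (15, 4).  Check: 15²=225, 14·4²=224, difference 1.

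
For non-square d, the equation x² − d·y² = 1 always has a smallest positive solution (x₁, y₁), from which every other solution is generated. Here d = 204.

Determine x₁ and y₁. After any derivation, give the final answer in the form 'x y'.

4999 350

[14; 3,1,1,6,1,1,3,28] for √204; ℓ=8 ⇒ convergent index 7
i=0: a=14 ⇒ p=14, q=1
…
i=6: a=1 ⇒ p=1414, q=99
i=7: a=3 ⇒ p=4999, q=350
→ (4999, 350).  Check: 4999²=24990001, 204·350²=24990000, difference 1.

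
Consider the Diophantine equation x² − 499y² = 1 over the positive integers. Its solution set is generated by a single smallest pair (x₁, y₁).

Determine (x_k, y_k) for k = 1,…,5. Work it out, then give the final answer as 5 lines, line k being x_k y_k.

√499 → a₀=22, period (2,1,21,1,2,44); ℓ=6 even so k=5
a_0=22:  p_0=22·1+0=22,  q_0=22·0+1=1
…
a_2=1:  p_2=1·45+22=67,  q_2=1·2+1=3
a_3=21:  p_3=21·67+45=1452,  q_3=21·3+2=65
a_4=1:  p_4=1·1452+67=1519,  q_4=1·65+3=68
a_5=2:  p_5=2·1519+1452=4490,  q_5=2·68+65=201
fundamental: x₁=4490, y₁=201  (since 20160100 − 499·40401 = 1)
k=2:  x_2 = 4490·4490+499·201·201 = 40320199,  y_2 = 4490·201+201·4490 = 1804980
k=3:  x_3 = 4490·40320199+499·201·1804980 = 362075382530,  y_3 = 4490·1804980+201·40320199 = 16208720199
k=4:  x_4 = 4490·362075382530+499·201·16208720199 = 3251436894799201,  y_4 = 4490·16208720199+201·362075382530 = 145554305582040
k=5:  x_5 = 4490·3251436894799201+499·201·145554305582040 = 29197902953221442450,  y_5 = 4490·145554305582040+201·3251436894799201 = 1307077647917999001

4490 201
40320199 1804980
362075382530 16208720199
3251436894799201 145554305582040
29197902953221442450 1307077647917999001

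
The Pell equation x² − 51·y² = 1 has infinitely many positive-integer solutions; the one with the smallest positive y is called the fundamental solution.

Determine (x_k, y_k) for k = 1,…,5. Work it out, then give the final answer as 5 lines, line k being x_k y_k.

50 7
4999 700
499850 69993
49980001 6998600
4997500250 699790007

d=51: √d = [7; 7,14] (ℓ=2, even), read p_1/q_1
a_0=7:  p_0=7·1+0=7,  q_0=7·0+1=1
a_1=7:  p_1=7·7+1=50,  q_1=7·1+0=7
fundamental: x₁=50, y₁=7  (since 2500 − 51·49 = 1)
n=2: (50,7)∘(50,7) = (50·50+51·7·7, 50·7+7·50) = (4999,700)
n=3: (4999,700)∘(50,7) = (50·4999+51·7·700, 50·700+7·4999) = (499850,69993)
n=4: (499850,69993)∘(50,7) = (50·499850+51·7·69993, 50·69993+7·499850) = (49980001,6998600)
n=5: (49980001,6998600)∘(50,7) = (50·49980001+51·7·6998600, 50·6998600+7·49980001) = (4997500250,699790007)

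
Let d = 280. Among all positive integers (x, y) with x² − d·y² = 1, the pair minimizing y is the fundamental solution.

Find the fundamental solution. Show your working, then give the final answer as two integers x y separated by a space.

251 15

√280 → a₀=16, period (1,2,1,2,1,32); ℓ=6 even so k=5
step 0: (16, 1)  from 16·(1,0) + (0,1)
…
step 2: (50, 3)  from 2·(17,1) + (16,1)
…
step 4: (184, 11)  from 2·(67,4) + (50,3)
step 5: (251, 15)  from 1·(184,11) + (67,4)
(x₁, y₁) = (251, 15);  251² − 280·15² = 1 ✓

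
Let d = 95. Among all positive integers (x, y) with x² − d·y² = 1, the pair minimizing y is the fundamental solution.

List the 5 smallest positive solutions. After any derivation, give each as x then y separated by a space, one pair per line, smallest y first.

d=95: √d = [9; 1,2,1,18] (ℓ=4, even), read p_3/q_3
step 0: (9, 1)  from 9·(1,0) + (0,1)
step 1: (10, 1)  from 1·(9,1) + (1,0)
step 2: (29, 3)  from 2·(10,1) + (9,1)
step 3: (39, 4)  from 1·(29,3) + (10,1)
(x₁, y₁) = (39, 4);  39² − 95·4² = 1 ✓
k=2:  x_2 = 39·39+95·4·4 = 3041,  y_2 = 39·4+4·39 = 312
k=3:  x_3 = 39·3041+95·4·312 = 237159,  y_3 = 39·312+4·3041 = 24332
k=4:  x_4 = 39·237159+95·4·24332 = 18495361,  y_4 = 39·24332+4·237159 = 1897584
k=5:  x_5 = 39·18495361+95·4·1897584 = 1442400999,  y_5 = 39·1897584+4·18495361 = 147987220

39 4
3041 312
237159 24332
18495361 1897584
1442400999 147987220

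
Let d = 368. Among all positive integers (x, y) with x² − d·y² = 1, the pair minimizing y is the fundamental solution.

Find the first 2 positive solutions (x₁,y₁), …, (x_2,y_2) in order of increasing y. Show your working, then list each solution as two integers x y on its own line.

d=368: √d = [19; 5,2,5,38] (ℓ=4, even), read p_3/q_3
step 0: (19, 1)  from 19·(1,0) + (0,1)
step 1: (96, 5)  from 5·(19,1) + (1,0)
step 2: (211, 11)  from 2·(96,5) + (19,1)
step 3: (1151, 60)  from 5·(211,11) + (96,5)
fundamental: x₁=1151, y₁=60  (since 1324801 − 368·3600 = 1)
(1151+60√368)^2 = 2649601 + 138120√368

1151 60
2649601 138120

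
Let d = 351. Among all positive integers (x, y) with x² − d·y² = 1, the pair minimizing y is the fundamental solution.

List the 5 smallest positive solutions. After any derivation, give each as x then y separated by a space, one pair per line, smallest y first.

62425 3332
7793761249 416000200
973051091875225 51937624966668
121485428812828080001 6484412476672499600
15167455786308534696249625 809578897660623950093332

√351 → a₀=18, period (1,2,1,3,2,2,2,3,1,2,1,36); ℓ=12 even so k=11
step 0: (18, 1)  from 18·(1,0) + (0,1)
…
step 3: (75, 4)  from 1·(56,3) + (19,1)
step 4: (281, 15)  from 3·(75,4) + (56,3)
step 5: (637, 34)  from 2·(281,15) + (75,4)
step 6: (1555, 83)  from 2·(637,34) + (281,15)
step 7: (3747, 200)  from 2·(1555,83) + (637,34)
step 8: (12796, 683)  from 3·(3747,200) + (1555,83)
step 9: (16543, 883)  from 1·(12796,683) + (3747,200)
step 10: (45882, 2449)  from 2·(16543,883) + (12796,683)
step 11: (62425, 3332)  from 1·(45882,2449) + (16543,883)
fundamental: x₁=62425, y₁=3332  (since 3896880625 − 351·11102224 = 1)
n=2: (62425,3332)∘(62425,3332) = (62425·62425+351·3332·3332, 62425·3332+3332·62425) = (7793761249,416000200)
n=3: (7793761249,416000200)∘(62425,3332) = (62425·7793761249+351·3332·416000200, 62425·416000200+3332·7793761249) = (973051091875225,51937624966668)
n=4: (973051091875225,51937624966668)∘(62425,3332) = (62425·973051091875225+351·3332·51937624966668, 62425·51937624966668+3332·973051091875225) = (121485428812828080001,6484412476672499600)
n=5: (121485428812828080001,6484412476672499600)∘(62425,3332) = (62425·121485428812828080001+351·3332·6484412476672499600, 62425·6484412476672499600+3332·121485428812828080001) = (15167455786308534696249625,809578897660623950093332)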